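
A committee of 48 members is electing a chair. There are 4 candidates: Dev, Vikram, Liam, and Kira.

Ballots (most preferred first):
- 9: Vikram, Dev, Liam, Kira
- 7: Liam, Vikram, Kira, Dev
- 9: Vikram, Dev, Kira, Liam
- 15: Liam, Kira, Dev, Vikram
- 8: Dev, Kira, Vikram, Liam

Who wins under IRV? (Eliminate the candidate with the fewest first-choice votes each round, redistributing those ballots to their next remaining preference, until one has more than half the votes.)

Round 1: Dev 8, Vikram 18, Liam 22, Kira 0. Kira eliminated.
Round 2: Dev 8, Vikram 18, Liam 22. Dev eliminated.
Round 3: Vikram 26, Liam 22. Vikram has a majority (≥25).

Vikram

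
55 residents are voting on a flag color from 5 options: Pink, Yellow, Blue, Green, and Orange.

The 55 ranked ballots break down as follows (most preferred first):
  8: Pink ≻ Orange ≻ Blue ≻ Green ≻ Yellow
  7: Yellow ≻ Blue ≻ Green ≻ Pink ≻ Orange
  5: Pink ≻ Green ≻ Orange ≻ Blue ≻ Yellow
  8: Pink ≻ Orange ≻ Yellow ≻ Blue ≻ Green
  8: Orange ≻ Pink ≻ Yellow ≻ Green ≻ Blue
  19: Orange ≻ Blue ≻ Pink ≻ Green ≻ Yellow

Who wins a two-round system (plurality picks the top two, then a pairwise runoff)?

Pink

Round 1 first-place votes: Pink 21, Yellow 7, Blue 0, Green 0, Orange 27. Orange and Pink advance.
Runoff: Orange is ranked above Pink on 27 ballots, Pink above Orange on 28.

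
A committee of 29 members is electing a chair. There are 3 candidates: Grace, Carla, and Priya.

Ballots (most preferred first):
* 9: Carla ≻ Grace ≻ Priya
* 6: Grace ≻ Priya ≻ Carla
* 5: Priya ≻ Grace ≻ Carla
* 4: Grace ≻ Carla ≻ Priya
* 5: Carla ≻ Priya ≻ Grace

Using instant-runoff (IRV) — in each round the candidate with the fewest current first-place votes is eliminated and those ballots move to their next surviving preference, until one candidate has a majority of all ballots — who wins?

Grace

Round 1: Grace 10, Carla 14, Priya 5. Priya eliminated.
Round 2: Grace 15, Carla 14. Grace has a majority (≥15).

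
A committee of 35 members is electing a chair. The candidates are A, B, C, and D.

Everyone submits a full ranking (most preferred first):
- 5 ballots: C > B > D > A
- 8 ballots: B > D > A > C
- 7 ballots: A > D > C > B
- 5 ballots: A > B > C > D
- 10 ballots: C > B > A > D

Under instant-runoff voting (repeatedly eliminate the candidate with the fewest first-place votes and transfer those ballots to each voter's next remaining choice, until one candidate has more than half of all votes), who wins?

Round 1: A 12, B 8, C 15, D 0. D eliminated.
Round 2: A 12, B 8, C 15. B eliminated.
Round 3: A 20, C 15. A has a majority (≥18).

A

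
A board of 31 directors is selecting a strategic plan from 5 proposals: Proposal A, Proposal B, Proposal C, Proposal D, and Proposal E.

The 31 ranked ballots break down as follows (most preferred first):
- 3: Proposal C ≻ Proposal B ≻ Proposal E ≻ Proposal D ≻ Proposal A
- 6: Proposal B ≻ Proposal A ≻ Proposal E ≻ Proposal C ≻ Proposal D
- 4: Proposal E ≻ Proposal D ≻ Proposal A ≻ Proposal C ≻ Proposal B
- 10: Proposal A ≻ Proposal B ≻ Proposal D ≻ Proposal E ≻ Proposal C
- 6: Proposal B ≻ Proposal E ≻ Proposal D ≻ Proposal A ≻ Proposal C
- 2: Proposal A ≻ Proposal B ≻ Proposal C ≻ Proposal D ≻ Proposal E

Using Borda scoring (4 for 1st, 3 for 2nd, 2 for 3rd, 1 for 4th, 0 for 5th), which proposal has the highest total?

Proposal A: 3×0 + 6×3 + 4×2 + 10×4 + 6×1 + 2×4 = 80
Proposal B: 3×3 + 6×4 + 4×0 + 10×3 + 6×4 + 2×3 = 93
Proposal C: 3×4 + 6×1 + 4×1 + 10×0 + 6×0 + 2×2 = 26
Proposal D: 3×1 + 6×0 + 4×3 + 10×2 + 6×2 + 2×1 = 49
Proposal E: 3×2 + 6×2 + 4×4 + 10×1 + 6×3 + 2×0 = 62

Proposal B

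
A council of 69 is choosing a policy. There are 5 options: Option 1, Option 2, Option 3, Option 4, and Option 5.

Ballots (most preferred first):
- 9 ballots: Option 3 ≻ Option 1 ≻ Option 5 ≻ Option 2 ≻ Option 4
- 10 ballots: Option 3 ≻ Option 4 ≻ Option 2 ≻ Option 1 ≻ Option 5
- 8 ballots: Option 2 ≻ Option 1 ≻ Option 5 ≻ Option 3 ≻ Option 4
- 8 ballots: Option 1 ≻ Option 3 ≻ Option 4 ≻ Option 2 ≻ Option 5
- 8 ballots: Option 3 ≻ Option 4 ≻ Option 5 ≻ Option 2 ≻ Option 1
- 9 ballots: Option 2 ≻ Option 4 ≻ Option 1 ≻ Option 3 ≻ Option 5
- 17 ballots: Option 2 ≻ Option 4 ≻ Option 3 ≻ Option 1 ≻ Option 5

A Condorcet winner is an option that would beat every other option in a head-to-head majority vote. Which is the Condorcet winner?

Option 3 vs Option 1: 44–25
Option 3 vs Option 2: 35–34
Option 3 vs Option 4: 43–26
Option 3 vs Option 5: 61–8
Option 3 beats every other option.

Option 3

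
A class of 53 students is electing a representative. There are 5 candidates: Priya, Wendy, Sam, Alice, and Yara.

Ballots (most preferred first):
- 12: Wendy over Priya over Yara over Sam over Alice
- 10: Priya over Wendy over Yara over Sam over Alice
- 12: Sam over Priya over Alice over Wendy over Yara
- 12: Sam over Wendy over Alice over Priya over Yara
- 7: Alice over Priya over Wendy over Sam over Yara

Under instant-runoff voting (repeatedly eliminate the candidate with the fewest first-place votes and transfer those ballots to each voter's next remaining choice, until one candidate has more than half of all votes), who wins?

Round 1: Priya 10, Wendy 12, Sam 24, Alice 7, Yara 0. Yara eliminated.
Round 2: Priya 10, Wendy 12, Sam 24, Alice 7. Alice eliminated.
Round 3: Priya 17, Wendy 12, Sam 24. Wendy eliminated.
Round 4: Priya 29, Sam 24. Priya has a majority (≥27).

Priya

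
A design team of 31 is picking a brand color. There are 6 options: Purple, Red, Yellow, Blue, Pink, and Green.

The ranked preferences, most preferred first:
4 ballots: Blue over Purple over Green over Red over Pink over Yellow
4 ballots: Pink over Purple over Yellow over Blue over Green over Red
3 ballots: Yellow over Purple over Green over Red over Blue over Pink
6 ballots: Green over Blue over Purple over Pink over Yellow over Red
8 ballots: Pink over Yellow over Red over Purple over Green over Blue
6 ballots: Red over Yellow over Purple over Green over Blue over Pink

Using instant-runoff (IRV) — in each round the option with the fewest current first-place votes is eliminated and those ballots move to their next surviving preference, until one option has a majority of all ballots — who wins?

Round 1: Purple 0, Red 6, Yellow 3, Blue 4, Pink 12, Green 6. Purple eliminated.
Round 2: Red 6, Yellow 3, Blue 4, Pink 12, Green 6. Yellow eliminated.
Round 3: Red 6, Blue 4, Pink 12, Green 9. Blue eliminated.
Round 4: Red 6, Pink 12, Green 13. Red eliminated.
Round 5: Pink 12, Green 19. Green has a majority (≥16).

Green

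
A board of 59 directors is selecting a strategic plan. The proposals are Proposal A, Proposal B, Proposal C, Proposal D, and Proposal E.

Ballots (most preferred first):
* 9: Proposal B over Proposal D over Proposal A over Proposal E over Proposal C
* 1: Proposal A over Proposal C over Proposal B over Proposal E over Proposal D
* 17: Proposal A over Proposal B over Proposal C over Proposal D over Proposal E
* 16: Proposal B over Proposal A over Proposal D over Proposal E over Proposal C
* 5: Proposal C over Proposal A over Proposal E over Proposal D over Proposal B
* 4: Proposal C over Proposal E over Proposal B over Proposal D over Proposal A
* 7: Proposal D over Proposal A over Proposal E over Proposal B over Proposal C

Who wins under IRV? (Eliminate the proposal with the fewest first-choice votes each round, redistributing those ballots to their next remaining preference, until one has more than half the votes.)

Round 1: Proposal A 18, Proposal B 25, Proposal C 9, Proposal D 7, Proposal E 0. Proposal E eliminated.
Round 2: Proposal A 18, Proposal B 25, Proposal C 9, Proposal D 7. Proposal D eliminated.
Round 3: Proposal A 25, Proposal B 25, Proposal C 9. Proposal C eliminated.
Round 4: Proposal A 30, Proposal B 29. Proposal A has a majority (≥30).

Proposal A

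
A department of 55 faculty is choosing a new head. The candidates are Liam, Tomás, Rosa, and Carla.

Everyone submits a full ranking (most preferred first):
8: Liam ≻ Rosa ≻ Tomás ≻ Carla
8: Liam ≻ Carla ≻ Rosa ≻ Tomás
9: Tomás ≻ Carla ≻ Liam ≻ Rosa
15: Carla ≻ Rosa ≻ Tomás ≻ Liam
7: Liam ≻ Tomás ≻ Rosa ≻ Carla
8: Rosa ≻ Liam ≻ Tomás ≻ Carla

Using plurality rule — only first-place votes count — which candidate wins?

Liam

First-place votes: Liam 23, Tomás 9, Rosa 8, Carla 15.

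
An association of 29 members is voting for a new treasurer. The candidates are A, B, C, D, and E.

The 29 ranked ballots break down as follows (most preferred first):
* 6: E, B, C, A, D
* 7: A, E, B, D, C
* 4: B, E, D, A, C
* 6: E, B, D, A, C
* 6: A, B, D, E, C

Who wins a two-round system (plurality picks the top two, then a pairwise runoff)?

Round 1 first-place votes: A 13, B 4, C 0, D 0, E 12. A and E advance.
Runoff: A is ranked above E on 13 ballots, E above A on 16.

E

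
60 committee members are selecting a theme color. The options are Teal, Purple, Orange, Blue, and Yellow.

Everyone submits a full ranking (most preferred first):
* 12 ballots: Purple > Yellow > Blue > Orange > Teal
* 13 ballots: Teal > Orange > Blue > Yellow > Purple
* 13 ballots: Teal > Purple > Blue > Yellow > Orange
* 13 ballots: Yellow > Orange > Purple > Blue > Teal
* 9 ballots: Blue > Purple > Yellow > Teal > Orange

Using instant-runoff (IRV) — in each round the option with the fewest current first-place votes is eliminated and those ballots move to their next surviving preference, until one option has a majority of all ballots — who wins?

Round 1: Teal 26, Purple 12, Orange 0, Blue 9, Yellow 13. Orange eliminated.
Round 2: Teal 26, Purple 12, Blue 9, Yellow 13. Blue eliminated.
Round 3: Teal 26, Purple 21, Yellow 13. Yellow eliminated.
Round 4: Teal 26, Purple 34. Purple has a majority (≥31).

Purple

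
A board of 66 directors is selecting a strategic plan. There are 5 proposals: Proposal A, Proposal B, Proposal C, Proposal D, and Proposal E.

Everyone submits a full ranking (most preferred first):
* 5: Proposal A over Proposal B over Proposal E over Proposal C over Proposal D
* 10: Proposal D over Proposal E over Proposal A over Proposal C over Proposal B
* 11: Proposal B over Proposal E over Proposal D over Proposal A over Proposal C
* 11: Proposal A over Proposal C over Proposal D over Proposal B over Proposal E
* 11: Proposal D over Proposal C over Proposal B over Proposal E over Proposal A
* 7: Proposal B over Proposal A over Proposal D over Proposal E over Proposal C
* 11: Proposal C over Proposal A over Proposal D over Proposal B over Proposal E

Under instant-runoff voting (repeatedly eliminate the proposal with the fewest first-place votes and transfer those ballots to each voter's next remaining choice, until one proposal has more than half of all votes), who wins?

Proposal A

Round 1: Proposal A 16, Proposal B 18, Proposal C 11, Proposal D 21, Proposal E 0. Proposal E eliminated.
Round 2: Proposal A 16, Proposal B 18, Proposal C 11, Proposal D 21. Proposal C eliminated.
Round 3: Proposal A 27, Proposal B 18, Proposal D 21. Proposal B eliminated.
Round 4: Proposal A 34, Proposal D 32. Proposal A has a majority (≥34).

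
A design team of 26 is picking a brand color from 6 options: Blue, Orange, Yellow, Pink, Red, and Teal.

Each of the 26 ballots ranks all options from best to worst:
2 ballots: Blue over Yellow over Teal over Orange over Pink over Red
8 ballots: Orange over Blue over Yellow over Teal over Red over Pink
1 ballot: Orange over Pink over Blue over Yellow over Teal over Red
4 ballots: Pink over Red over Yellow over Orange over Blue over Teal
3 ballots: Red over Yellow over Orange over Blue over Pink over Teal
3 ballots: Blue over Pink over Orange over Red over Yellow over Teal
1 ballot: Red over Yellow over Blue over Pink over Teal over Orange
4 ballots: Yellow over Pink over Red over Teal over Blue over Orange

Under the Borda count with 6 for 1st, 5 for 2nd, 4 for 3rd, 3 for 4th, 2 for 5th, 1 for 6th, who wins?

Yellow

Blue: 2×6 + 8×5 + 1×4 + 4×2 + 3×3 + 3×6 + 1×4 + 4×2 = 103
Orange: 2×3 + 8×6 + 1×6 + 4×3 + 3×4 + 3×4 + 1×1 + 4×1 = 101
Yellow: 2×5 + 8×4 + 1×3 + 4×4 + 3×5 + 3×2 + 1×5 + 4×6 = 111
Pink: 2×2 + 8×1 + 1×5 + 4×6 + 3×2 + 3×5 + 1×3 + 4×5 = 85
Red: 2×1 + 8×2 + 1×1 + 4×5 + 3×6 + 3×3 + 1×6 + 4×4 = 88
Teal: 2×4 + 8×3 + 1×2 + 4×1 + 3×1 + 3×1 + 1×2 + 4×3 = 58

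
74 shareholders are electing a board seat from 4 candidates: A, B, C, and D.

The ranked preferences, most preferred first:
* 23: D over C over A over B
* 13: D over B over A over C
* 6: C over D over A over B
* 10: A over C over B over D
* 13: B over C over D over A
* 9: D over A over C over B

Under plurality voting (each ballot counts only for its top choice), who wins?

First-place votes: A 10, B 13, C 6, D 45.

D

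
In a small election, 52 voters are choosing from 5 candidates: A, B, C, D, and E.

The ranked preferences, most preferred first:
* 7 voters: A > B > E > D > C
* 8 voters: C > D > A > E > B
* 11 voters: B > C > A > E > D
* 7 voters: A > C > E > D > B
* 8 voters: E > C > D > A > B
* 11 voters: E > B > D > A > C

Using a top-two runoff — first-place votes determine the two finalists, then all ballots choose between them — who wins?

Round 1 first-place votes: A 14, B 11, C 8, D 0, E 19. E and A advance.
Runoff: E is ranked above A on 19 ballots, A above E on 33.

A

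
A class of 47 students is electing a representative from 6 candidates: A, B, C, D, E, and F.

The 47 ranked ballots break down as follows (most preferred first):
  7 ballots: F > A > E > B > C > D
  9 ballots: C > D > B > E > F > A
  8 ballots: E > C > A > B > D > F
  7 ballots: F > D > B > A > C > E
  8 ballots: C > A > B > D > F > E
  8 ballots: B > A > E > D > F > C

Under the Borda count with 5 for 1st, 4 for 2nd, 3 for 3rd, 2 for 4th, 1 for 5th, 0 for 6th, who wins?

A: 7×4 + 9×0 + 8×3 + 7×2 + 8×4 + 8×4 = 130
B: 7×2 + 9×3 + 8×2 + 7×3 + 8×3 + 8×5 = 142
C: 7×1 + 9×5 + 8×4 + 7×1 + 8×5 + 8×0 = 131
D: 7×0 + 9×4 + 8×1 + 7×4 + 8×2 + 8×2 = 104
E: 7×3 + 9×2 + 8×5 + 7×0 + 8×0 + 8×3 = 103
F: 7×5 + 9×1 + 8×0 + 7×5 + 8×1 + 8×1 = 95

B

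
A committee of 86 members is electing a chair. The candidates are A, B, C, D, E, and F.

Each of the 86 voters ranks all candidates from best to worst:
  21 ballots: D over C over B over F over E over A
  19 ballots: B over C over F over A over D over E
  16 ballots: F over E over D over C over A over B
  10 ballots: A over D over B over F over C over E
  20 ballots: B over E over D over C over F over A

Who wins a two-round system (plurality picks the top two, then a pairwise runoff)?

D

Round 1 first-place votes: A 10, B 39, C 0, D 21, E 0, F 16. B and D advance.
Runoff: B is ranked above D on 39 ballots, D above B on 47.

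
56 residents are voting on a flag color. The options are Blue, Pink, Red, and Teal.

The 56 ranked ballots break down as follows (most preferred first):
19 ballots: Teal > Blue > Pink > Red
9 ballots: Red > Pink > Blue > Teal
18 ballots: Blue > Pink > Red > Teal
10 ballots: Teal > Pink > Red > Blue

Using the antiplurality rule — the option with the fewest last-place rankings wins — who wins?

Last-place votes: Blue 10, Pink 0, Red 19, Teal 27.

Pink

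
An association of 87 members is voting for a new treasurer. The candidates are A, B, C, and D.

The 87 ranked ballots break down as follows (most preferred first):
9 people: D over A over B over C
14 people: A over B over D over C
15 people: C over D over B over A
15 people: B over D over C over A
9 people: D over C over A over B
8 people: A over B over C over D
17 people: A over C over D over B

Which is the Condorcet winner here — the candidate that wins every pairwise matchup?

D

D vs A: 48–39
D vs B: 50–37
D vs C: 47–40
D beats every other candidate.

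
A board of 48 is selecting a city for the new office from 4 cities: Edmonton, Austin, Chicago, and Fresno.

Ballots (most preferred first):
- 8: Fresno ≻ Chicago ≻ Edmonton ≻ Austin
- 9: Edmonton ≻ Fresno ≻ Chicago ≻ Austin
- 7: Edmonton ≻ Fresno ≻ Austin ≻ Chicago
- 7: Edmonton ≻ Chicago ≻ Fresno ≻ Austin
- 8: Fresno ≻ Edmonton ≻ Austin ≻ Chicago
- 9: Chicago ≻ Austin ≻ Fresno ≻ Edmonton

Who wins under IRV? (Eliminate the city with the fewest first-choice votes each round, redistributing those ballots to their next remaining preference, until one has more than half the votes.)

Round 1: Edmonton 23, Austin 0, Chicago 9, Fresno 16. Austin eliminated.
Round 2: Edmonton 23, Chicago 9, Fresno 16. Chicago eliminated.
Round 3: Edmonton 23, Fresno 25. Fresno has a majority (≥25).

Fresno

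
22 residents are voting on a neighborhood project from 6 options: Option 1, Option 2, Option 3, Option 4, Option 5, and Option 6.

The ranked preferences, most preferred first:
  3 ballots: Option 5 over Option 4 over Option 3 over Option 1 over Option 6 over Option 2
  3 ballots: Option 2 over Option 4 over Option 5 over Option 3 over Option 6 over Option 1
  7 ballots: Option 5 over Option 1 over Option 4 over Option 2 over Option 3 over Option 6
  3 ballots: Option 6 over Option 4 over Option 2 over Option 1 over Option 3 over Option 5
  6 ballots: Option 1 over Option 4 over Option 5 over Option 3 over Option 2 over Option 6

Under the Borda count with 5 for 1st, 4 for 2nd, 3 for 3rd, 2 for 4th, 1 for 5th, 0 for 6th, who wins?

Option 1: 3×2 + 3×0 + 7×4 + 3×2 + 6×5 = 70
Option 2: 3×0 + 3×5 + 7×2 + 3×3 + 6×1 = 44
Option 3: 3×3 + 3×2 + 7×1 + 3×1 + 6×2 = 37
Option 4: 3×4 + 3×4 + 7×3 + 3×4 + 6×4 = 81
Option 5: 3×5 + 3×3 + 7×5 + 3×0 + 6×3 = 77
Option 6: 3×1 + 3×1 + 7×0 + 3×5 + 6×0 = 21

Option 4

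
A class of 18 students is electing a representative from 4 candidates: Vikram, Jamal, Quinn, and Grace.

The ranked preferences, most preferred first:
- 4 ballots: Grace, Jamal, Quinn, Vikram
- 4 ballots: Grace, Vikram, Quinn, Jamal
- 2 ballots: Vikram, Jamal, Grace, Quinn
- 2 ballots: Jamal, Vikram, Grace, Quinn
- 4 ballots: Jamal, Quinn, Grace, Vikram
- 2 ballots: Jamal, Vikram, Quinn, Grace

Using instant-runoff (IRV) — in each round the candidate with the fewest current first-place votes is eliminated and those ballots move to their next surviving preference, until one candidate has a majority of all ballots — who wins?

Jamal

Round 1: Vikram 2, Jamal 8, Quinn 0, Grace 8. Quinn eliminated.
Round 2: Vikram 2, Jamal 8, Grace 8. Vikram eliminated.
Round 3: Jamal 10, Grace 8. Jamal has a majority (≥10).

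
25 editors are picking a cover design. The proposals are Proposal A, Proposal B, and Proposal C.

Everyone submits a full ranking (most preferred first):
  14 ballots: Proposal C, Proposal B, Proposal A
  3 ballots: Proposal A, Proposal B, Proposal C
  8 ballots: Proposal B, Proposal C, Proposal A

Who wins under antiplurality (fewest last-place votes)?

Proposal B

Last-place votes: Proposal A 22, Proposal B 0, Proposal C 3.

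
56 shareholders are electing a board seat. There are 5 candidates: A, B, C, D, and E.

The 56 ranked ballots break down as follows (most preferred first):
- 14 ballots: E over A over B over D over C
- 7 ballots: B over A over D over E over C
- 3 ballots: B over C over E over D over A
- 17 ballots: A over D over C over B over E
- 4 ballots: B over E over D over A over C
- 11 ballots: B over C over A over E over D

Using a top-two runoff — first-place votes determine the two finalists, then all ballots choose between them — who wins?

Round 1 first-place votes: A 17, B 25, C 0, D 0, E 14. B and A advance.
Runoff: B is ranked above A on 25 ballots, A above B on 31.

A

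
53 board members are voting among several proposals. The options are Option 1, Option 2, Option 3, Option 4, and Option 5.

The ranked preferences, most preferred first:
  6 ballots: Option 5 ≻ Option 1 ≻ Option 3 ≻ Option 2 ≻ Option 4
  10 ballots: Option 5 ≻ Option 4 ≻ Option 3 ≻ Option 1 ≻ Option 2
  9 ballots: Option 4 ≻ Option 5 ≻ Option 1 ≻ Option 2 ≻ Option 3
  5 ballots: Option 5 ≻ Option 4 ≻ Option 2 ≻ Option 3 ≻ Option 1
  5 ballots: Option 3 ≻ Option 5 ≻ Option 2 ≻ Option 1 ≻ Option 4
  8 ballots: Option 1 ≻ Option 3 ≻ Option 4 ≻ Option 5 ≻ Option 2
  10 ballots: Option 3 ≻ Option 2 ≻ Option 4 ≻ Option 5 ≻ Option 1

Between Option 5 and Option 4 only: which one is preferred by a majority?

Option 4

Option 5 is ranked above Option 4 on 26 ballots; Option 4 above Option 5 on 27.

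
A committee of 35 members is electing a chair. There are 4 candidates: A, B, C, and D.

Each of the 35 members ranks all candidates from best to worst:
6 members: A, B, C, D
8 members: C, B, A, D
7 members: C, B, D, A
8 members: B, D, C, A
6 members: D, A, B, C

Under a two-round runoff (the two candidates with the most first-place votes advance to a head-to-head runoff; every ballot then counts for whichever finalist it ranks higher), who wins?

Round 1 first-place votes: A 6, B 8, C 15, D 6. C and B advance.
Runoff: C is ranked above B on 15 ballots, B above C on 20.

B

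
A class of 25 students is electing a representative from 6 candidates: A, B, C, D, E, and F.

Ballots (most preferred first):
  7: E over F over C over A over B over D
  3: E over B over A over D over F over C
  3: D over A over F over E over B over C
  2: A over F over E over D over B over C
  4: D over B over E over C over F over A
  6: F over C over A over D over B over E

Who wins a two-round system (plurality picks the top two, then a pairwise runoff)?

Round 1 first-place votes: A 2, B 0, C 0, D 7, E 10, F 6. E and D advance.
Runoff: E is ranked above D on 12 ballots, D above E on 13.

D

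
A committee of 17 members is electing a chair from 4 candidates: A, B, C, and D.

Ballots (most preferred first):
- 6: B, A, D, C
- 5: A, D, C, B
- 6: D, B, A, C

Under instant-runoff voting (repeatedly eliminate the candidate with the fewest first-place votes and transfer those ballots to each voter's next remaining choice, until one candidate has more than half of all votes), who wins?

D

Round 1: A 5, B 6, C 0, D 6. C eliminated.
Round 2: A 5, B 6, D 6. A eliminated.
Round 3: B 6, D 11. D has a majority (≥9).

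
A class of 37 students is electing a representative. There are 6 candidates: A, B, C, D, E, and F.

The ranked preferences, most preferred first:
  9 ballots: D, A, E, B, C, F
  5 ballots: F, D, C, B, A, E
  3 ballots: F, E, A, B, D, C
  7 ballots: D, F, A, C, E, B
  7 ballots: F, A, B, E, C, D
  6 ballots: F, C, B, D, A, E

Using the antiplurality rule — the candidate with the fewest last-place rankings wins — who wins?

Last-place votes: A 0, B 7, C 3, D 7, E 11, F 9.

A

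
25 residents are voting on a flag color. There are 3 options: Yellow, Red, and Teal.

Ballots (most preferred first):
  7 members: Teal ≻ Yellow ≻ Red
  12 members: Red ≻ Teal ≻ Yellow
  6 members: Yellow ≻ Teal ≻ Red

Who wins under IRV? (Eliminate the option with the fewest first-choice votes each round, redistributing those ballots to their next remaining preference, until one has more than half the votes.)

Teal

Round 1: Yellow 6, Red 12, Teal 7. Yellow eliminated.
Round 2: Red 12, Teal 13. Teal has a majority (≥13).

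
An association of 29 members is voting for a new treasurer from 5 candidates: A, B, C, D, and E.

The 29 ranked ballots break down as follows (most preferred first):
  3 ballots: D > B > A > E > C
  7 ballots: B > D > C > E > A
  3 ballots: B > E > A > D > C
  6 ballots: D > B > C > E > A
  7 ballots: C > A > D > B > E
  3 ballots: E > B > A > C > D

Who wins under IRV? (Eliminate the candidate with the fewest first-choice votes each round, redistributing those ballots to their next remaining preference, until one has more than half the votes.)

Round 1: A 0, B 10, C 7, D 9, E 3. A eliminated.
Round 2: B 10, C 7, D 9, E 3. E eliminated.
Round 3: B 13, C 7, D 9. C eliminated.
Round 4: B 13, D 16. D has a majority (≥15).

D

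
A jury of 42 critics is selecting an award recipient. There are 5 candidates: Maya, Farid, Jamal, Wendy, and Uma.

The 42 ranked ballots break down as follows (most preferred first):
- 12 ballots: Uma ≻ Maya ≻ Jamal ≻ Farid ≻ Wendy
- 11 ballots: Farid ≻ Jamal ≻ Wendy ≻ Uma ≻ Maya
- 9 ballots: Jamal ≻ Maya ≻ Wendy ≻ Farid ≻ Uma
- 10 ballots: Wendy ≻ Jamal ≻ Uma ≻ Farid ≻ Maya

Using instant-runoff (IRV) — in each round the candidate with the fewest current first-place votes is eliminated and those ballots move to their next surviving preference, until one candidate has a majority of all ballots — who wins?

Round 1: Maya 0, Farid 11, Jamal 9, Wendy 10, Uma 12. Maya eliminated.
Round 2: Farid 11, Jamal 9, Wendy 10, Uma 12. Jamal eliminated.
Round 3: Farid 11, Wendy 19, Uma 12. Farid eliminated.
Round 4: Wendy 30, Uma 12. Wendy has a majority (≥22).

Wendy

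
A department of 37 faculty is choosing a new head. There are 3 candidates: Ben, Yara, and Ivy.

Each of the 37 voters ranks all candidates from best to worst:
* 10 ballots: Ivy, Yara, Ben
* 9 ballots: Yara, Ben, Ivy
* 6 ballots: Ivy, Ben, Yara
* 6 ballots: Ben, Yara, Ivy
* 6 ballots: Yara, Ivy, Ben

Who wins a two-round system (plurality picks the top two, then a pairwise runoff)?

Yara

Round 1 first-place votes: Ben 6, Yara 15, Ivy 16. Ivy and Yara advance.
Runoff: Ivy is ranked above Yara on 16 ballots, Yara above Ivy on 21.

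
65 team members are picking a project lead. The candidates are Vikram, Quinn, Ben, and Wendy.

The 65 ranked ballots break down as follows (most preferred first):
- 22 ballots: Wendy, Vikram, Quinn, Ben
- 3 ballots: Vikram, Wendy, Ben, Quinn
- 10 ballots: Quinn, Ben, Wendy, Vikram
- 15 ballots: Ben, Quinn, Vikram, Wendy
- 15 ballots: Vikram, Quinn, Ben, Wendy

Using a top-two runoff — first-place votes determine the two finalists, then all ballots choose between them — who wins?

Round 1 first-place votes: Vikram 18, Quinn 10, Ben 15, Wendy 22. Wendy and Vikram advance.
Runoff: Wendy is ranked above Vikram on 32 ballots, Vikram above Wendy on 33.

Vikram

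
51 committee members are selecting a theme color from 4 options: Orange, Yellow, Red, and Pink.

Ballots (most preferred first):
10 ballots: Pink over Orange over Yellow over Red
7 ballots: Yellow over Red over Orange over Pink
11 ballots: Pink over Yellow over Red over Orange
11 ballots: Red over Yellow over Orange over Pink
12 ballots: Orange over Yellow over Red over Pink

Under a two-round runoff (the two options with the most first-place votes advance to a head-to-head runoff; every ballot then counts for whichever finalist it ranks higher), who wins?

Orange

Round 1 first-place votes: Orange 12, Yellow 7, Red 11, Pink 21. Pink and Orange advance.
Runoff: Pink is ranked above Orange on 21 ballots, Orange above Pink on 30.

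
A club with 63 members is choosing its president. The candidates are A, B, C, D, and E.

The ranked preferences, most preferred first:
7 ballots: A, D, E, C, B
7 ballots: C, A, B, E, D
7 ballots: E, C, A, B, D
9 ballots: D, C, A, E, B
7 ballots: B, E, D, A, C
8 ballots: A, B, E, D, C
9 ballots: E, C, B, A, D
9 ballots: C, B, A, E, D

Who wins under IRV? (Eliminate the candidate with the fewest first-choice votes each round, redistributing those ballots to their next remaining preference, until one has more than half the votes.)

E

Round 1: A 15, B 7, C 16, D 9, E 16. B eliminated.
Round 2: A 15, C 16, D 9, E 23. D eliminated.
Round 3: A 15, C 25, E 23. A eliminated.
Round 4: C 25, E 38. E has a majority (≥32).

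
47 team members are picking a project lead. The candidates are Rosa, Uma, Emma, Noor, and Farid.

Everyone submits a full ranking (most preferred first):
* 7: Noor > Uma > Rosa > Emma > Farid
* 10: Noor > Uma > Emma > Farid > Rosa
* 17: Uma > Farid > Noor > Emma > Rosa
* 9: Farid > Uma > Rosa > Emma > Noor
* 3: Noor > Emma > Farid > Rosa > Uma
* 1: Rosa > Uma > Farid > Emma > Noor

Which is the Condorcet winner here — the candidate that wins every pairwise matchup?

Uma

Uma vs Rosa: 43–4
Uma vs Emma: 44–3
Uma vs Noor: 27–20
Uma vs Farid: 35–12
Uma beats every other candidate.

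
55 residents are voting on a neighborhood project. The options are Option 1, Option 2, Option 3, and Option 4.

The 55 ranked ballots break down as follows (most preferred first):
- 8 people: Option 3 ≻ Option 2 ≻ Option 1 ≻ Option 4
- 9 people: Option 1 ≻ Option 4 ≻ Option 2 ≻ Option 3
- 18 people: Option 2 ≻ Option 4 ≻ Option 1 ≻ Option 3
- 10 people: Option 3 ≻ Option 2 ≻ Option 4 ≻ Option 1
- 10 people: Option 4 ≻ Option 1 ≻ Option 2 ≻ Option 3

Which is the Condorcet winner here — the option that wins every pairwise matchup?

Option 2 vs Option 1: 36–19
Option 2 vs Option 3: 37–18
Option 2 vs Option 4: 36–19
Option 2 beats every other option.

Option 2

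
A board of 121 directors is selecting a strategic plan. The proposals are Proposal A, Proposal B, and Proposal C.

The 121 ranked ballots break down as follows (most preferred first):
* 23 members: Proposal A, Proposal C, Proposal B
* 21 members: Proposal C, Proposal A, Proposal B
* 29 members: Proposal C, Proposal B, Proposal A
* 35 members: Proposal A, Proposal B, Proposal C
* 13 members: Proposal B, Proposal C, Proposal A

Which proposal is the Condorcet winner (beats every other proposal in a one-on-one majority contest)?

Proposal C

Proposal C vs Proposal A: 63–58
Proposal C vs Proposal B: 73–48
Proposal C beats every other proposal.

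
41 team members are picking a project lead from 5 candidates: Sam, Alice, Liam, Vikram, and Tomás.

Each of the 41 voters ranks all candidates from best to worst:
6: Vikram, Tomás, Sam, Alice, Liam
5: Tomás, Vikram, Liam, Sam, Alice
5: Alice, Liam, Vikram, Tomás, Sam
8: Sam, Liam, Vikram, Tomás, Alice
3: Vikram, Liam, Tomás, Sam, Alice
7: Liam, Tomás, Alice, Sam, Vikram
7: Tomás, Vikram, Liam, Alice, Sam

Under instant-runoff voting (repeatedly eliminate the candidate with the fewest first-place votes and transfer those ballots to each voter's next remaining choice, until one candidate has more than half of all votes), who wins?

Liam

Round 1: Sam 8, Alice 5, Liam 7, Vikram 9, Tomás 12. Alice eliminated.
Round 2: Sam 8, Liam 12, Vikram 9, Tomás 12. Sam eliminated.
Round 3: Liam 20, Vikram 9, Tomás 12. Vikram eliminated.
Round 4: Liam 23, Tomás 18. Liam has a majority (≥21).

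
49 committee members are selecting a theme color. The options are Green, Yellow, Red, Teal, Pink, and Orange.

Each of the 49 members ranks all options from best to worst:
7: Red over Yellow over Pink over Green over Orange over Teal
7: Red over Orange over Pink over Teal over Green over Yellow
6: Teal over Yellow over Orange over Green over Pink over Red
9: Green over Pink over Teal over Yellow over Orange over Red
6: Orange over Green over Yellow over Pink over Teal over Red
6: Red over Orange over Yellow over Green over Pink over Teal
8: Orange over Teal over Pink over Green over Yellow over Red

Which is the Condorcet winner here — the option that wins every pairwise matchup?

Orange

Orange vs Green: 33–16
Orange vs Yellow: 27–22
Orange vs Red: 29–20
Orange vs Teal: 34–15
Orange vs Pink: 33–16
Orange beats every other option.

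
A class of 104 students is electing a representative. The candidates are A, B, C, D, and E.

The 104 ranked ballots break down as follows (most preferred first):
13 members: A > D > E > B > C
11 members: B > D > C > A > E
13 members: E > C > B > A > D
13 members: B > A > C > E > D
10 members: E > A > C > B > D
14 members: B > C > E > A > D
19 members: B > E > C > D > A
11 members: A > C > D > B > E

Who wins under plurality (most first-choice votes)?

First-place votes: A 24, B 57, C 0, D 0, E 23.

B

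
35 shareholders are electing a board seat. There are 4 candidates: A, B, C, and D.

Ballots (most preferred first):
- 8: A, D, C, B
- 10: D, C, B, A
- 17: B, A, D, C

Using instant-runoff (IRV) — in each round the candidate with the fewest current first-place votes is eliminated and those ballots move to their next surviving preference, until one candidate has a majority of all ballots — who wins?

Round 1: A 8, B 17, C 0, D 10. C eliminated.
Round 2: A 8, B 17, D 10. A eliminated.
Round 3: B 17, D 18. D has a majority (≥18).

D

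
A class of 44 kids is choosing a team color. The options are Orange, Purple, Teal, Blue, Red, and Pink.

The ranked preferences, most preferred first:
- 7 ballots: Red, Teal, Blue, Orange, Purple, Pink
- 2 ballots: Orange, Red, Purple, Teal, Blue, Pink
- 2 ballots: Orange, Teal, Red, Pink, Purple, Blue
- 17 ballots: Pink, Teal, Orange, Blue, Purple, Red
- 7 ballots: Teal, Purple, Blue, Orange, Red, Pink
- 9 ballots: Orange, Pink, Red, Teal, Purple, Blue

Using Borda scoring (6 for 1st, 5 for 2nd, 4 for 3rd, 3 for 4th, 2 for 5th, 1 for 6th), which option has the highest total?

Orange: 7×3 + 2×6 + 2×6 + 17×4 + 7×3 + 9×6 = 188
Purple: 7×2 + 2×4 + 2×2 + 17×2 + 7×5 + 9×2 = 113
Teal: 7×5 + 2×3 + 2×5 + 17×5 + 7×6 + 9×3 = 205
Blue: 7×4 + 2×2 + 2×1 + 17×3 + 7×4 + 9×1 = 122
Red: 7×6 + 2×5 + 2×4 + 17×1 + 7×2 + 9×4 = 127
Pink: 7×1 + 2×1 + 2×3 + 17×6 + 7×1 + 9×5 = 169

Teal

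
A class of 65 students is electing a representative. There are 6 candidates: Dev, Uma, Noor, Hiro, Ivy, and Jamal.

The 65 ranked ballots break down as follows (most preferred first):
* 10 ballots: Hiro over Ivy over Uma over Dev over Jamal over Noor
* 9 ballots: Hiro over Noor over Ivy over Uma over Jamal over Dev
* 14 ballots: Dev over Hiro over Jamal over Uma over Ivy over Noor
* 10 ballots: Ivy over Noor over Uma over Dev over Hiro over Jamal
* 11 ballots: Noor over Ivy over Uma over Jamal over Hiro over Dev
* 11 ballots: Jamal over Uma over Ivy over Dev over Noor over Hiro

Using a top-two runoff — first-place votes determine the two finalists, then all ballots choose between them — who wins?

Dev

Round 1 first-place votes: Dev 14, Uma 0, Noor 11, Hiro 19, Ivy 10, Jamal 11. Hiro and Dev advance.
Runoff: Hiro is ranked above Dev on 30 ballots, Dev above Hiro on 35.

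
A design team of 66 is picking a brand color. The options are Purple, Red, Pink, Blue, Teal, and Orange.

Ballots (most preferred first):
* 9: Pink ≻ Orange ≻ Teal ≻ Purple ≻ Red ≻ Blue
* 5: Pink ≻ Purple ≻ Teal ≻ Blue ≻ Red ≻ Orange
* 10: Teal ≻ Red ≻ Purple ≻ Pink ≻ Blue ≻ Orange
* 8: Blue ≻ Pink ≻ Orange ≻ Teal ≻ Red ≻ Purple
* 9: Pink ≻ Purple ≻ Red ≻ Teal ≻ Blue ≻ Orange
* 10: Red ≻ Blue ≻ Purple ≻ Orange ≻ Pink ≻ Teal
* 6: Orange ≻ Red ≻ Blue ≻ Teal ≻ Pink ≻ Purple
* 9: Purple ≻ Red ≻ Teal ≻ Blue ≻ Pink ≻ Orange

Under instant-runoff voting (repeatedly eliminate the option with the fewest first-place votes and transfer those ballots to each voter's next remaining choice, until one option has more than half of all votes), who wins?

Red

Round 1: Purple 9, Red 10, Pink 23, Blue 8, Teal 10, Orange 6. Orange eliminated.
Round 2: Purple 9, Red 16, Pink 23, Blue 8, Teal 10. Blue eliminated.
Round 3: Purple 9, Red 16, Pink 31, Teal 10. Purple eliminated.
Round 4: Red 25, Pink 31, Teal 10. Teal eliminated.
Round 5: Red 35, Pink 31. Red has a majority (≥34).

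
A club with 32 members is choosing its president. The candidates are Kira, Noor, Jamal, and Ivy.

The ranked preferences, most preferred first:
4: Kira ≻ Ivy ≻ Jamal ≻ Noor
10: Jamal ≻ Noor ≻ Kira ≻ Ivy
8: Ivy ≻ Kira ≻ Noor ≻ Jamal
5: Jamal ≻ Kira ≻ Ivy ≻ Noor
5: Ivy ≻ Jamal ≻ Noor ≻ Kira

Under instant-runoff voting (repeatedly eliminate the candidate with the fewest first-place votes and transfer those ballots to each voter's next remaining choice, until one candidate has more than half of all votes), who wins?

Round 1: Kira 4, Noor 0, Jamal 15, Ivy 13. Noor eliminated.
Round 2: Kira 4, Jamal 15, Ivy 13. Kira eliminated.
Round 3: Jamal 15, Ivy 17. Ivy has a majority (≥17).

Ivy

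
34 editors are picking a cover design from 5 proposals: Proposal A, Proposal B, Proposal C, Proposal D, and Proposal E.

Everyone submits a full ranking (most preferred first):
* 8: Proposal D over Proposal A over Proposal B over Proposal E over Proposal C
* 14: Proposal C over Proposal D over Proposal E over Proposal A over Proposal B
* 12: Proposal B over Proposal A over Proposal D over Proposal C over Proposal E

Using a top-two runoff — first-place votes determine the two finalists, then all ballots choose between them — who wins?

Proposal B

Round 1 first-place votes: Proposal A 0, Proposal B 12, Proposal C 14, Proposal D 8, Proposal E 0. Proposal C and Proposal B advance.
Runoff: Proposal C is ranked above Proposal B on 14 ballots, Proposal B above Proposal C on 20.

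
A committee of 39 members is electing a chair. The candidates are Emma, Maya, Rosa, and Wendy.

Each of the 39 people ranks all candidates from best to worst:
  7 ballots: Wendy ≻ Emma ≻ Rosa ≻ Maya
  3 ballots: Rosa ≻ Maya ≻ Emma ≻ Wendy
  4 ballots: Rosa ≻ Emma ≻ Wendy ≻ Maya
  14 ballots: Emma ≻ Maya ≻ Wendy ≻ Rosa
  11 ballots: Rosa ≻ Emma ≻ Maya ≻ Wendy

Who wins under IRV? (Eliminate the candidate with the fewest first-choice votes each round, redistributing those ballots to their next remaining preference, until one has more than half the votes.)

Emma

Round 1: Emma 14, Maya 0, Rosa 18, Wendy 7. Maya eliminated.
Round 2: Emma 14, Rosa 18, Wendy 7. Wendy eliminated.
Round 3: Emma 21, Rosa 18. Emma has a majority (≥20).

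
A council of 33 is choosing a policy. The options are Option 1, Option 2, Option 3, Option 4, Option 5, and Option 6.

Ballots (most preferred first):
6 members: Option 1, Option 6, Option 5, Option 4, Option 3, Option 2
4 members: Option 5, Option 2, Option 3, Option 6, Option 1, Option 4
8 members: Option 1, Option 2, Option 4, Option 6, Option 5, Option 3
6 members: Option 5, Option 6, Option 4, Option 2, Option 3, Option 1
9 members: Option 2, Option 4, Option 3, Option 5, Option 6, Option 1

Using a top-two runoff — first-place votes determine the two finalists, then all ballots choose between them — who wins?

Round 1 first-place votes: Option 1 14, Option 2 9, Option 3 0, Option 4 0, Option 5 10, Option 6 0. Option 1 and Option 5 advance.
Runoff: Option 1 is ranked above Option 5 on 14 ballots, Option 5 above Option 1 on 19.

Option 5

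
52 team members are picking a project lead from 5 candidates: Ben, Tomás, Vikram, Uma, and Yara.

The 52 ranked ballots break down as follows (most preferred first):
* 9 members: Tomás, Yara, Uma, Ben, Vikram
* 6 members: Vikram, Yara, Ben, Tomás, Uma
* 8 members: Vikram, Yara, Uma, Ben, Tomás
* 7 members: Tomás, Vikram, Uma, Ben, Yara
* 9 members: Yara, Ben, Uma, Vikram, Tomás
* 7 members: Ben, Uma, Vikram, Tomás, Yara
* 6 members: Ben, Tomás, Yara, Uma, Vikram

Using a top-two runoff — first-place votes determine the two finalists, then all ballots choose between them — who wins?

Round 1 first-place votes: Ben 13, Tomás 16, Vikram 14, Uma 0, Yara 9. Tomás and Vikram advance.
Runoff: Tomás is ranked above Vikram on 22 ballots, Vikram above Tomás on 30.

Vikram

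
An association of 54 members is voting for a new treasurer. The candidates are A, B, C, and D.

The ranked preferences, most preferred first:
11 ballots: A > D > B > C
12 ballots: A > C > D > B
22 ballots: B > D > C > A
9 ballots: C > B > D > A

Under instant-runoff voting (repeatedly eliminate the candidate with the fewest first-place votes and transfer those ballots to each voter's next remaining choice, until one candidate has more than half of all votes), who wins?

Round 1: A 23, B 22, C 9, D 0. D eliminated.
Round 2: A 23, B 22, C 9. C eliminated.
Round 3: A 23, B 31. B has a majority (≥28).

B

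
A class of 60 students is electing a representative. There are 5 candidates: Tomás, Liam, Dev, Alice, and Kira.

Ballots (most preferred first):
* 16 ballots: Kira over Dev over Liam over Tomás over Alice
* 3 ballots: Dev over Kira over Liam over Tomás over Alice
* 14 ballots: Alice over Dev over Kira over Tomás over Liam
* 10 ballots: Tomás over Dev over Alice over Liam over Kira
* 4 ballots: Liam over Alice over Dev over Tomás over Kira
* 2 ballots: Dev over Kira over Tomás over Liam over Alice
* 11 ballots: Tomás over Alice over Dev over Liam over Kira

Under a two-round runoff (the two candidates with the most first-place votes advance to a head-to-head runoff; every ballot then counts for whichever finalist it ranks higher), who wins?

Round 1 first-place votes: Tomás 21, Liam 4, Dev 5, Alice 14, Kira 16. Tomás and Kira advance.
Runoff: Tomás is ranked above Kira on 25 ballots, Kira above Tomás on 35.

Kira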